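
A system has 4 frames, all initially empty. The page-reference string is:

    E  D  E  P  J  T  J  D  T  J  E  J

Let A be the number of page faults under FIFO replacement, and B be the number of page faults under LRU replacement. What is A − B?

Under FIFO: F F . F F F . . . . F . → 6 faults.
Under LRU: F F . F F F . F . . F . → 7 faults.
A − B = 6 − 7 = -1.

-1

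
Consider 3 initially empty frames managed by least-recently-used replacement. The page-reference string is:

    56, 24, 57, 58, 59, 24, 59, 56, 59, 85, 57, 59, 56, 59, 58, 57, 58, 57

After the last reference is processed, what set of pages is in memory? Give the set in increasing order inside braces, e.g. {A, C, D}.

{57, 58, 59}

56 → miss, frames {56}
24 → miss, frames {56,24}
57 → miss, frames {56,24,57}
58 → miss, evict 56, frames {24,57,58}
59 → miss, evict 24, frames {57,58,59}
24 → miss, evict 57, frames {58,59,24}
59 → hit
56 → miss, evict 58, frames {24,59,56}
59 → hit
85 → miss, evict 24, frames {56,59,85}
57 → miss, evict 56, frames {59,85,57}
59 → hit
56 → miss, evict 85, frames {57,59,56}
59 → hit
58 → miss, evict 57, frames {56,59,58}
57 → miss, evict 56, frames {59,58,57}
58 → hit
57 → hit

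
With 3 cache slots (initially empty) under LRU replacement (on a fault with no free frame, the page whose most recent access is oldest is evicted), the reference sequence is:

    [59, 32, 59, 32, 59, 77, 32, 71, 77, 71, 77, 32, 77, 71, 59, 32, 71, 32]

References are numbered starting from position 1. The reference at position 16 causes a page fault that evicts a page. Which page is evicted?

pos 1: 59 → fault, frames (59)
pos 2: 32 → fault, frames (59 32)
pos 3: 59 → hit
pos 4: 32 → hit
pos 5: 59 → hit
pos 6: 77 → fault, frames (32 59 77)
pos 7: 32 → hit
pos 8: 71 → fault, evict 59, frames (77 32 71)
pos 9: 77 → hit
pos 10: 71 → hit
pos 11: 77 → hit
pos 12: 32 → hit
pos 13: 77 → hit
pos 14: 71 → hit
pos 15: 59 → fault, evict 32, frames (77 71 59)
pos 16: 32 → fault, evict 77, frames (71 59 32)
At position 16, page 77 is evicted.

77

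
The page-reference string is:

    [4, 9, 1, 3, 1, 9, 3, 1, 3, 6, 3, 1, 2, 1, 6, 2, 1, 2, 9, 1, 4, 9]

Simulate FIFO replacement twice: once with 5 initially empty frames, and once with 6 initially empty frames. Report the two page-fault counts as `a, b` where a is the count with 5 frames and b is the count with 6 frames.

8, 6

5 frames: F F F F . . . . . F . . F . . . . . . . F F → 8 faults.
6 frames: F F F F . . . . . F . . F . . . . . . . . . → 6 faults.
6 < 8: adding a frame reduced faults, as is typical.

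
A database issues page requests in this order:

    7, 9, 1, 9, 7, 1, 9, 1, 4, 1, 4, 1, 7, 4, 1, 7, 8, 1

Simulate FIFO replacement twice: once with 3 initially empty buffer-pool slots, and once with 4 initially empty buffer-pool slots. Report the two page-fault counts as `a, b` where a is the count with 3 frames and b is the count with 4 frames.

3 frames: F F F . . . . . F . . . F . . . F F → 7 faults.
4 frames: F F F . . . . . F . . . . . . . F . → 5 faults.
5 < 7: adding a frame reduced faults, as is typical.

7, 5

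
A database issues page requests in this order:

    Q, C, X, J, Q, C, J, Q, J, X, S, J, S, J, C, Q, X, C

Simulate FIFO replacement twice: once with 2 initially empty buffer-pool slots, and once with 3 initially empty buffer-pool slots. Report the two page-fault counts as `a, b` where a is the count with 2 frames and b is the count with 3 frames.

2 frames: F F F F F F F F . F F F . . F F F F → 15 faults.
3 frames: F F F F F F . . . F F F . . F F F . → 12 faults.
12 < 15: adding a frame reduced faults, as is typical.

15, 12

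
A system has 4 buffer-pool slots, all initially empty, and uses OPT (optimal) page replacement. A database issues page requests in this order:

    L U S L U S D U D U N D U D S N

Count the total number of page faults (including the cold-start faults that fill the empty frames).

L: fault, frames [L]
U: fault, frames [L, U]
S: fault, frames [L, U, S]
L: hit
U: hit
S: hit
D: fault, frames [L, U, S, D]
U: hit
D: hit
U: hit
N: fault, evict L, frames [U, S, D, N]
D: hit
U: hit
D: hit
S: hit
N: hit
Page faults: 5.

5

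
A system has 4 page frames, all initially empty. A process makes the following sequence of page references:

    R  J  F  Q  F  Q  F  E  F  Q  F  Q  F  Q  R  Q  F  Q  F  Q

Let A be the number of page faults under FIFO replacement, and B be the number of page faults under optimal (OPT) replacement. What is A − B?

1

Under FIFO: F F F F . . . F . . . . . . F . . . . . → 6 faults.
Under OPT: F F F F . . . F . . . . . . . . . . . . → 5 faults.
A − B = 6 − 5 = 1.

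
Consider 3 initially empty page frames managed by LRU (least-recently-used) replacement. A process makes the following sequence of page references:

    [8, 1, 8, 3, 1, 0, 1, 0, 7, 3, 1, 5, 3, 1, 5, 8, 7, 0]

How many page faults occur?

8 -> miss, frames [8]
1 -> miss, frames [8, 1]
8 -> hit
3 -> miss, frames [1, 8, 3]
1 -> hit
0 -> miss, evict 8, frames [3, 1, 0]
1 -> hit
0 -> hit
7 -> miss, evict 3, frames [1, 0, 7]
3 -> miss, evict 1, frames [0, 7, 3]
1 -> miss, evict 0, frames [7, 3, 1]
5 -> miss, evict 7, frames [3, 1, 5]
3 -> hit
1 -> hit
5 -> hit
8 -> miss, evict 3, frames [1, 5, 8]
7 -> miss, evict 1, frames [5, 8, 7]
0 -> miss, evict 5, frames [8, 7, 0]
Page faults: 11.

11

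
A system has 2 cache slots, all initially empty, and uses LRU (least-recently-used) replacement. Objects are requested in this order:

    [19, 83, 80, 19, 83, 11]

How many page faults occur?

6

19 -> miss, frames {19}
83 -> miss, frames {19,83}
80 -> miss, evict 19, frames {83,80}
19 -> miss, evict 83, frames {80,19}
83 -> miss, evict 80, frames {19,83}
11 -> miss, evict 19, frames {83,11}
Page faults: 6.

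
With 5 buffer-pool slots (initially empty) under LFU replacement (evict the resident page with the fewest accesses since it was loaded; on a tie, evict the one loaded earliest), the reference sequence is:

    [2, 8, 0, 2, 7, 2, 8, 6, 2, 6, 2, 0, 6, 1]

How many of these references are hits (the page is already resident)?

8

2 -> fault, frames {2}
8 -> fault, frames {2,8}
0 -> fault, frames {2,8,0}
2 -> hit
7 -> fault, frames {2,8,0,7}
2 -> hit
8 -> hit
6 -> fault, frames {2,8,0,7,6}
2 -> hit
6 -> hit
2 -> hit
0 -> hit
6 -> hit
1 -> fault, evict 7, frames {2,8,0,6,1}
Hits: 8.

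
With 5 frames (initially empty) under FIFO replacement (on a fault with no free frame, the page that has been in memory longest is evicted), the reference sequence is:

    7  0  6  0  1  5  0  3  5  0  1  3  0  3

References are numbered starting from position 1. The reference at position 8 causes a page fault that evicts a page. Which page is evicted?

pos 1: 7: fault, frames [7]
pos 2: 0: fault, frames [7, 0]
pos 3: 6: fault, frames [7, 0, 6]
pos 4: 0: hit
pos 5: 1: fault, frames [7, 0, 6, 1]
pos 6: 5: fault, frames [7, 0, 6, 1, 5]
pos 7: 0: hit
pos 8: 3: fault, evict 7, frames [0, 6, 1, 5, 3]
At position 8, page 7 is evicted.

7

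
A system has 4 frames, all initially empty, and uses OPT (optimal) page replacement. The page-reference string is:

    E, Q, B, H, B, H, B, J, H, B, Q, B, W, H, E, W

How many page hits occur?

9

E → miss, frames {E}
Q → miss, frames {E,Q}
B → miss, frames {E,Q,B}
H → miss, frames {E,Q,B,H}
B → hit
H → hit
B → hit
J → miss, evict E, frames {Q,B,H,J}
H → hit
B → hit
Q → hit
B → hit
W → miss, evict J, frames {Q,B,H,W}
H → hit
E → miss, evict H, frames {Q,B,W,E}
W → hit
Hits: 9.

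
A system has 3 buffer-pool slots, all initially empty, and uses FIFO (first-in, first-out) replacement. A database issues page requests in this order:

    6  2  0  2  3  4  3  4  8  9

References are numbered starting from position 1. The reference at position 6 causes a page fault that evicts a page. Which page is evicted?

2

pos 1: 6: miss, frames [6]
pos 2: 2: miss, frames [6, 2]
pos 3: 0: miss, frames [6, 2, 0]
pos 4: 2: hit
pos 5: 3: miss, evict 6, frames [2, 0, 3]
pos 6: 4: miss, evict 2, frames [0, 3, 4]
At position 6, page 2 is evicted.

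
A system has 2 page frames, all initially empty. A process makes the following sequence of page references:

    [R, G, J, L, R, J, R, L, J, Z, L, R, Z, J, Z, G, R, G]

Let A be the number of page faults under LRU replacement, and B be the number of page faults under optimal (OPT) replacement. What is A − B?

Under LRU: F F F F F F . F F F F F F F . F F . → 15 faults.
Under OPT: F F F F . F . F . F . F . F . F F . → 11 faults.
A − B = 15 − 11 = 4.

4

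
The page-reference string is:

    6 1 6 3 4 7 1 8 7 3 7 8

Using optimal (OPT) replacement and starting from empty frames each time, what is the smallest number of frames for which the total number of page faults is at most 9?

2

f=1: 12 faults
f=2: 8 faults
f=3: 6 faults
f=4: 6 faults
f=5: 6 faults
f=6: 6 faults
Smallest f with faults ≤ 9 is 2.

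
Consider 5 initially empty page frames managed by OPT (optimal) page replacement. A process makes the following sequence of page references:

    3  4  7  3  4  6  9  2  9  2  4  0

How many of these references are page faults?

7

3 -> miss, frames [3]
4 -> miss, frames [3, 4]
7 -> miss, frames [3, 4, 7]
3 -> hit
4 -> hit
6 -> miss, frames [3, 4, 7, 6]
9 -> miss, frames [3, 4, 7, 6, 9]
2 -> miss, evict 6, frames [3, 4, 7, 9, 2]
9 -> hit
2 -> hit
4 -> hit
0 -> miss, evict 2, frames [3, 4, 7, 9, 0]
Page faults: 7.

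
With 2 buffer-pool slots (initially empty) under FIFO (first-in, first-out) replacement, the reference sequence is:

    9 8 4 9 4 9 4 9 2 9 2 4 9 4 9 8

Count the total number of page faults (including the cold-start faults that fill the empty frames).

9 → fault, frames {9}
8 → fault, frames {9,8}
4 → fault, evict 9, frames {8,4}
9 → fault, evict 8, frames {4,9}
4 → hit
9 → hit
4 → hit
9 → hit
2 → fault, evict 4, frames {9,2}
9 → hit
2 → hit
4 → fault, evict 9, frames {2,4}
9 → fault, evict 2, frames {4,9}
4 → hit
9 → hit
8 → fault, evict 4, frames {9,8}
Page faults: 8.

8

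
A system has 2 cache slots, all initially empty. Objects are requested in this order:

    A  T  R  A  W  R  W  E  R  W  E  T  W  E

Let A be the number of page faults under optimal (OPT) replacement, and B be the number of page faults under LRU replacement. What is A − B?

Under OPT: F F F . F . . F . F . F . F → 8 faults.
Under LRU: F F F F F F . F F F F F F F → 13 faults.
A − B = 8 − 13 = -5.

-5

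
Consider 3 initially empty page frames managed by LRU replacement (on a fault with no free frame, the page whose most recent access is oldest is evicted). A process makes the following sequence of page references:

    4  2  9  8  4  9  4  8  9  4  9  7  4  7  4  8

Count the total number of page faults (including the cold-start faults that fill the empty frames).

7

4 -> fault, frames [4]
2 -> fault, frames [4, 2]
9 -> fault, frames [4, 2, 9]
8 -> fault, evict 4, frames [2, 9, 8]
4 -> fault, evict 2, frames [9, 8, 4]
9 -> hit
4 -> hit
8 -> hit
9 -> hit
4 -> hit
9 -> hit
7 -> fault, evict 8, frames [4, 9, 7]
4 -> hit
7 -> hit
4 -> hit
8 -> fault, evict 9, frames [7, 4, 8]
Page faults: 7.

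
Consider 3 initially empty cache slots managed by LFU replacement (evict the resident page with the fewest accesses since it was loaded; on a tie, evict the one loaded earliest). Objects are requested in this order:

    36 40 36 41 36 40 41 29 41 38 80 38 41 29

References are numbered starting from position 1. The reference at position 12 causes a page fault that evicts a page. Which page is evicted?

80

pos 1: 36: fault, frames {36}
pos 2: 40: fault, frames {36,40}
pos 3: 36: hit
pos 4: 41: fault, frames {36,40,41}
pos 5: 36: hit
pos 6: 40: hit
pos 7: 41: hit
pos 8: 29: fault, evict 40, frames {36,41,29}
pos 9: 41: hit
pos 10: 38: fault, evict 29, frames {36,41,38}
pos 11: 80: fault, evict 38, frames {36,41,80}
pos 12: 38: fault, evict 80, frames {36,41,38}
At position 12, page 80 is evicted.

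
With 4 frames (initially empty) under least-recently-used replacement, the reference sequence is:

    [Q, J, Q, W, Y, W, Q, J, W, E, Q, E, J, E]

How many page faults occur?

5

Q -> fault, frames {Q}
J -> fault, frames {Q,J}
Q -> hit
W -> fault, frames {J,Q,W}
Y -> fault, frames {J,Q,W,Y}
W -> hit
Q -> hit
J -> hit
W -> hit
E -> fault, evict Y, frames {Q,J,W,E}
Q -> hit
E -> hit
J -> hit
E -> hit
Page faults: 5.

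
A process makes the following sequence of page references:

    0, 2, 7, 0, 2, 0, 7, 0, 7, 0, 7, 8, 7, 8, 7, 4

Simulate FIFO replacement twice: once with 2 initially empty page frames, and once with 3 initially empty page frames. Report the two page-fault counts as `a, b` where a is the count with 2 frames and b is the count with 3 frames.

10, 5

2 frames: F F F F F . F F . . . F F . . F → 10 faults.
3 frames: F F F . . . . . . . . F . . . F → 5 faults.
5 < 10: adding a frame reduced faults, as is typical.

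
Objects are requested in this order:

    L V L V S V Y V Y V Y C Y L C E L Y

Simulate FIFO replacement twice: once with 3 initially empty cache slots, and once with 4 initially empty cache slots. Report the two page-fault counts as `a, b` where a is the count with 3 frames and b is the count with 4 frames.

8, 7

3 frames: F F . . F . F . . . . F . F . F . F → 8 faults.
4 frames: F F . . F . F . . . . F . F . F . . → 7 faults.
7 < 8: adding a frame reduced faults, as is typical.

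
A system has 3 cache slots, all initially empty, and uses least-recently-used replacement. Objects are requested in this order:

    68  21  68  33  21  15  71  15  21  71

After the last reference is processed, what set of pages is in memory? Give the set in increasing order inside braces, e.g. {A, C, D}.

{15, 21, 71}

68 -> miss, frames [68]
21 -> miss, frames [68, 21]
68 -> hit
33 -> miss, frames [21, 68, 33]
21 -> hit
15 -> miss, evict 68, frames [33, 21, 15]
71 -> miss, evict 33, frames [21, 15, 71]
15 -> hit
21 -> hit
71 -> hit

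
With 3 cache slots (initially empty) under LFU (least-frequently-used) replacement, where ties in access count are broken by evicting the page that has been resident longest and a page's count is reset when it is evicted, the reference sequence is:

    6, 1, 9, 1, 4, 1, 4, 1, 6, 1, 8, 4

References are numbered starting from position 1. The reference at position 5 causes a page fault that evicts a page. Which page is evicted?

pos 1: 6: fault, frames (6)
pos 2: 1: fault, frames (6 1)
pos 3: 9: fault, frames (6 1 9)
pos 4: 1: hit
pos 5: 4: fault, evict 6, frames (1 9 4)
At position 5, page 6 is evicted.

6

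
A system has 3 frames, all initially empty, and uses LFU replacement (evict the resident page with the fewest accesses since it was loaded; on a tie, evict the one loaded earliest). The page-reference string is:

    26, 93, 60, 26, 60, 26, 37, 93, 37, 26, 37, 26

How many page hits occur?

6

26 -> miss, frames [26]
93 -> miss, frames [26, 93]
60 -> miss, frames [26, 93, 60]
26 -> hit
60 -> hit
26 -> hit
37 -> miss, evict 93, frames [26, 60, 37]
93 -> miss, evict 37, frames [26, 60, 93]
37 -> miss, evict 93, frames [26, 60, 37]
26 -> hit
37 -> hit
26 -> hit
Hits: 6.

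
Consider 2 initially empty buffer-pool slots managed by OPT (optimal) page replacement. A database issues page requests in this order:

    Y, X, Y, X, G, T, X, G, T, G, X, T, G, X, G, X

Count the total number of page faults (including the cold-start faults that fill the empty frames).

Y: miss, frames [Y]
X: miss, frames [Y, X]
Y: hit
X: hit
G: miss, evict Y, frames [X, G]
T: miss, evict G, frames [X, T]
X: hit
G: miss, evict X, frames [T, G]
T: hit
G: hit
X: miss, evict G, frames [T, X]
T: hit
G: miss, evict T, frames [X, G]
X: hit
G: hit
X: hit
Page faults: 7.

7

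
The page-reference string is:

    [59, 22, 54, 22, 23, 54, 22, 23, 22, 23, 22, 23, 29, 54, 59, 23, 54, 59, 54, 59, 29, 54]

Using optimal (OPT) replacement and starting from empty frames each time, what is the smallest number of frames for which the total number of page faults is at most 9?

3

f=1: 22 faults
f=2: 10 faults
f=3: 7 faults
f=4: 5 faults
f=5: 5 faults
Smallest f with faults ≤ 9 is 3.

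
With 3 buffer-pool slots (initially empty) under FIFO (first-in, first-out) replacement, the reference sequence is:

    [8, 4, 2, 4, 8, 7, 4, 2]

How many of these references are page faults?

8: fault, frames [8]
4: fault, frames [8, 4]
2: fault, frames [8, 4, 2]
4: hit
8: hit
7: fault, evict 8, frames [4, 2, 7]
4: hit
2: hit
Page faults: 4.

4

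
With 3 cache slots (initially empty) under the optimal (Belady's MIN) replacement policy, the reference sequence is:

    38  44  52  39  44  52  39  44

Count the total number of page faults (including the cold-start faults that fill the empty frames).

4

38 -> fault, frames (38)
44 -> fault, frames (38 44)
52 -> fault, frames (38 44 52)
39 -> fault, evict 38, frames (44 52 39)
44 -> hit
52 -> hit
39 -> hit
44 -> hit
Page faults: 4.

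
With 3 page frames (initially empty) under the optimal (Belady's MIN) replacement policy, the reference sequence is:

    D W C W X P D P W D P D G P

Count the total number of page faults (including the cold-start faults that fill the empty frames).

D: fault, frames (D)
W: fault, frames (D W)
C: fault, frames (D W C)
W: hit
X: fault, evict C, frames (D W X)
P: fault, evict X, frames (D W P)
D: hit
P: hit
W: hit
D: hit
P: hit
D: hit
G: fault, evict W, frames (D P G)
P: hit
Page faults: 6.

6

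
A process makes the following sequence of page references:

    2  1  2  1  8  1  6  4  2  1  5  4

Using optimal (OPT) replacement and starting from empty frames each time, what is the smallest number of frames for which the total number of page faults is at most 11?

f=1: 12 faults
f=2: 8 faults
f=3: 6 faults
f=4: 6 faults
f=5: 6 faults
f=6: 6 faults
Smallest f with faults ≤ 11 is 2.

2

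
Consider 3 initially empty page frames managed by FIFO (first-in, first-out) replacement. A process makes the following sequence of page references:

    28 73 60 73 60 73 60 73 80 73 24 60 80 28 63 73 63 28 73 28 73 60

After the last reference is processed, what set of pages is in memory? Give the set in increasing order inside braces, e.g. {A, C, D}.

{60, 63, 73}

28: fault, frames [28]
73: fault, frames [28, 73]
60: fault, frames [28, 73, 60]
73: hit
60: hit
73: hit
60: hit
73: hit
80: fault, evict 28, frames [73, 60, 80]
73: hit
24: fault, evict 73, frames [60, 80, 24]
60: hit
80: hit
28: fault, evict 60, frames [80, 24, 28]
63: fault, evict 80, frames [24, 28, 63]
73: fault, evict 24, frames [28, 63, 73]
63: hit
28: hit
73: hit
28: hit
73: hit
60: fault, evict 28, frames [63, 73, 60]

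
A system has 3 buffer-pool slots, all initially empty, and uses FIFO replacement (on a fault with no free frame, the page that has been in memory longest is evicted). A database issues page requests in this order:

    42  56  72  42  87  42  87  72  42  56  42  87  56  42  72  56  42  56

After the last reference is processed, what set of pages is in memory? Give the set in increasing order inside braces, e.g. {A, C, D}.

{42, 56, 72}

42 -> miss, frames [42]
56 -> miss, frames [42, 56]
72 -> miss, frames [42, 56, 72]
42 -> hit
87 -> miss, evict 42, frames [56, 72, 87]
42 -> miss, evict 56, frames [72, 87, 42]
87 -> hit
72 -> hit
42 -> hit
56 -> miss, evict 72, frames [87, 42, 56]
42 -> hit
87 -> hit
56 -> hit
42 -> hit
72 -> miss, evict 87, frames [42, 56, 72]
56 -> hit
42 -> hit
56 -> hit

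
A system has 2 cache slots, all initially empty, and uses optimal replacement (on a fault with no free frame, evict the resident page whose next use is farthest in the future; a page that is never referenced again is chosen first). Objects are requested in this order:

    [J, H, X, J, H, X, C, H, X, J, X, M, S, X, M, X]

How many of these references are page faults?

10

J -> fault, frames (J)
H -> fault, frames (J H)
X -> fault, evict H, frames (J X)
J -> hit
H -> fault, evict J, frames (X H)
X -> hit
C -> fault, evict X, frames (H C)
H -> hit
X -> fault, evict C, frames (H X)
J -> fault, evict H, frames (X J)
X -> hit
M -> fault, evict J, frames (X M)
S -> fault, evict M, frames (X S)
X -> hit
M -> fault, evict S, frames (X M)
X -> hit
Page faults: 10.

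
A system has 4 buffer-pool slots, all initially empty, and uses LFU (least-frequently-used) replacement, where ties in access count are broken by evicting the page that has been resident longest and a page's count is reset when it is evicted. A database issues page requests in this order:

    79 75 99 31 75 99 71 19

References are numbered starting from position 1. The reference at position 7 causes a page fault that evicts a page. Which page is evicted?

79

pos 1: 79 -> fault, frames [79]
pos 2: 75 -> fault, frames [79, 75]
pos 3: 99 -> fault, frames [79, 75, 99]
pos 4: 31 -> fault, frames [79, 75, 99, 31]
pos 5: 75 -> hit
pos 6: 99 -> hit
pos 7: 71 -> fault, evict 79, frames [75, 99, 31, 71]
At position 7, page 79 is evicted.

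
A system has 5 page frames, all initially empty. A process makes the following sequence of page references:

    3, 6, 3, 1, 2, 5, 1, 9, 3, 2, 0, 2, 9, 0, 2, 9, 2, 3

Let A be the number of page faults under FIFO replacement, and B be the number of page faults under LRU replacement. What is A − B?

Under FIFO: F F . F F F . F F . F . . . . . . . → 8 faults.
Under LRU: F F . F F F . F . . F . . . . . . . → 7 faults.
A − B = 8 − 7 = 1.

1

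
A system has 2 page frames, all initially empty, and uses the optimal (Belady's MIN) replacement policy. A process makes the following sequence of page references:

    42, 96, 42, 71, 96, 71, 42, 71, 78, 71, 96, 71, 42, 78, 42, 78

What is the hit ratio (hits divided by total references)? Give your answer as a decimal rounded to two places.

42 -> fault, frames (42)
96 -> fault, frames (42 96)
42 -> hit
71 -> fault, evict 42, frames (96 71)
96 -> hit
71 -> hit
42 -> fault, evict 96, frames (71 42)
71 -> hit
78 -> fault, evict 42, frames (71 78)
71 -> hit
96 -> fault, evict 78, frames (71 96)
71 -> hit
42 -> fault, evict 96, frames (71 42)
78 -> fault, evict 71, frames (42 78)
42 -> hit
78 -> hit
Hits: 8 of 16 references → 8/16 = 0.5000.

0.50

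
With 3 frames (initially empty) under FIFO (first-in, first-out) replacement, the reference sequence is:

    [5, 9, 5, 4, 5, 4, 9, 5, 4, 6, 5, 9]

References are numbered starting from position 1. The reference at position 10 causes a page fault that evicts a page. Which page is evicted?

5

pos 1: 5 → miss, frames (5)
pos 2: 9 → miss, frames (5 9)
pos 3: 5 → hit
pos 4: 4 → miss, frames (5 9 4)
pos 5: 5 → hit
pos 6: 4 → hit
pos 7: 9 → hit
pos 8: 5 → hit
pos 9: 4 → hit
pos 10: 6 → miss, evict 5, frames (9 4 6)
At position 10, page 5 is evicted.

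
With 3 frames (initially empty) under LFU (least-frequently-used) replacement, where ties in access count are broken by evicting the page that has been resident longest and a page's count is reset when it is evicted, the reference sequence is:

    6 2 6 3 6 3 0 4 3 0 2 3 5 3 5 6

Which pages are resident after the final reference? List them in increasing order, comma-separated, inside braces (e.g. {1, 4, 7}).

6: fault, frames (6)
2: fault, frames (6 2)
6: hit
3: fault, frames (6 2 3)
6: hit
3: hit
0: fault, evict 2, frames (6 3 0)
4: fault, evict 0, frames (6 3 4)
3: hit
0: fault, evict 4, frames (6 3 0)
2: fault, evict 0, frames (6 3 2)
3: hit
5: fault, evict 2, frames (6 3 5)
3: hit
5: hit
6: hit

{3, 5, 6}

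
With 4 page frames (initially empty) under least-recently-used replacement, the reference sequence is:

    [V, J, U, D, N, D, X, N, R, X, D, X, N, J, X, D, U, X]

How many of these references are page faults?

9

V: miss, frames (V)
J: miss, frames (V J)
U: miss, frames (V J U)
D: miss, frames (V J U D)
N: miss, evict V, frames (J U D N)
D: hit
X: miss, evict J, frames (U N D X)
N: hit
R: miss, evict U, frames (D X N R)
X: hit
D: hit
X: hit
N: hit
J: miss, evict R, frames (D X N J)
X: hit
D: hit
U: miss, evict N, frames (J X D U)
X: hit
Page faults: 9.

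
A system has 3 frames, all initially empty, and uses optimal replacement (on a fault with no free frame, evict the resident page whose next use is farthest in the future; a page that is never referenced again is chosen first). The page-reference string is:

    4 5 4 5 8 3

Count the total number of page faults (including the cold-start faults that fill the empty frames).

4: fault, frames {4}
5: fault, frames {4,5}
4: hit
5: hit
8: fault, frames {4,5,8}
3: fault, evict 8, frames {4,5,3}
Page faults: 4.

4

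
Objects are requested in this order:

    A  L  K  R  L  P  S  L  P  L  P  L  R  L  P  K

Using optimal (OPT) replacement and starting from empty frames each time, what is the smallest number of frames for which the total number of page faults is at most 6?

5

f=1: 16 faults
f=2: 10 faults
f=3: 8 faults
f=4: 7 faults
f=5: 6 faults
f=6: 6 faults
Smallest f with faults ≤ 6 is 5.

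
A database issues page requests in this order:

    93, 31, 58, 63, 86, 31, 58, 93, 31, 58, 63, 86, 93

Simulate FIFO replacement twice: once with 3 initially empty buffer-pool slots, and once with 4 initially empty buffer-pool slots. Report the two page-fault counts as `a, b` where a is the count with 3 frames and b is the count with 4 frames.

3 frames: F F F F F F F F . . F F . → 10 faults.
4 frames: F F F F F . . F F F F F F → 11 faults.
11 > 10: adding a frame increased faults — Belady's anomaly.

10, 11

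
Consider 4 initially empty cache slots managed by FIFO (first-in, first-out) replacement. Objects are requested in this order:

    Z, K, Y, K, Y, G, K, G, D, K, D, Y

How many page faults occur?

Z → fault, frames (Z)
K → fault, frames (Z K)
Y → fault, frames (Z K Y)
K → hit
Y → hit
G → fault, frames (Z K Y G)
K → hit
G → hit
D → fault, evict Z, frames (K Y G D)
K → hit
D → hit
Y → hit
Page faults: 5.

5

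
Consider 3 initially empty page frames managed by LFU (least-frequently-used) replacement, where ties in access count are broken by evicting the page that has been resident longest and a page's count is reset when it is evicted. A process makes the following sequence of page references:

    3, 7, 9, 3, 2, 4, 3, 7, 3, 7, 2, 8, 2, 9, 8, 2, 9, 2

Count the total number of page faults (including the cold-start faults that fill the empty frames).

3 → fault, frames {3}
7 → fault, frames {3,7}
9 → fault, frames {3,7,9}
3 → hit
2 → fault, evict 7, frames {3,9,2}
4 → fault, evict 9, frames {3,2,4}
3 → hit
7 → fault, evict 2, frames {3,4,7}
3 → hit
7 → hit
2 → fault, evict 4, frames {3,7,2}
8 → fault, evict 2, frames {3,7,8}
2 → fault, evict 8, frames {3,7,2}
9 → fault, evict 2, frames {3,7,9}
8 → fault, evict 9, frames {3,7,8}
2 → fault, evict 8, frames {3,7,2}
9 → fault, evict 2, frames {3,7,9}
2 → fault, evict 9, frames {3,7,2}
Page faults: 14.

14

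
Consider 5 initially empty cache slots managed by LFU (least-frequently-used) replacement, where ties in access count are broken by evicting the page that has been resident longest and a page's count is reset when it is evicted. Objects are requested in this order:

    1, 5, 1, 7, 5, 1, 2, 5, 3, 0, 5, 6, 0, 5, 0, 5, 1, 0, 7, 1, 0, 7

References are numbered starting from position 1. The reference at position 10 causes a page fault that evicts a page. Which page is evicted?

pos 1: 1: miss, frames (1)
pos 2: 5: miss, frames (1 5)
pos 3: 1: hit
pos 4: 7: miss, frames (1 5 7)
pos 5: 5: hit
pos 6: 1: hit
pos 7: 2: miss, frames (1 5 7 2)
pos 8: 5: hit
pos 9: 3: miss, frames (1 5 7 2 3)
pos 10: 0: miss, evict 7, frames (1 5 2 3 0)
At position 10, page 7 is evicted.

7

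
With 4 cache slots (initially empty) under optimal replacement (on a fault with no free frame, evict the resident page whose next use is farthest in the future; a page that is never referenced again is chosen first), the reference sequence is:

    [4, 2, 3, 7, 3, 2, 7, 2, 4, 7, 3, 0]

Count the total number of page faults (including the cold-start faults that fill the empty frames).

4 -> miss, frames {4}
2 -> miss, frames {4,2}
3 -> miss, frames {4,2,3}
7 -> miss, frames {4,2,3,7}
3 -> hit
2 -> hit
7 -> hit
2 -> hit
4 -> hit
7 -> hit
3 -> hit
0 -> miss, evict 7, frames {4,2,3,0}
Page faults: 5.

5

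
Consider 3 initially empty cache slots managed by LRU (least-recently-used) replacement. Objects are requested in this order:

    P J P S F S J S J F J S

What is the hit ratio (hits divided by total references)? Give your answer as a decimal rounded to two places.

P -> miss, frames (P)
J -> miss, frames (P J)
P -> hit
S -> miss, frames (J P S)
F -> miss, evict J, frames (P S F)
S -> hit
J -> miss, evict P, frames (F S J)
S -> hit
J -> hit
F -> hit
J -> hit
S -> hit
Hits: 7 of 12 references → 7/12 = 0.5833.

0.58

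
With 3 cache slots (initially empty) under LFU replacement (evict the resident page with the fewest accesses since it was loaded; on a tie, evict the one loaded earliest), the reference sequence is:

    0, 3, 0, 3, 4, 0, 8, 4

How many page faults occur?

5

0 -> miss, frames {0}
3 -> miss, frames {0,3}
0 -> hit
3 -> hit
4 -> miss, frames {0,3,4}
0 -> hit
8 -> miss, evict 4, frames {0,3,8}
4 -> miss, evict 8, frames {0,3,4}
Page faults: 5.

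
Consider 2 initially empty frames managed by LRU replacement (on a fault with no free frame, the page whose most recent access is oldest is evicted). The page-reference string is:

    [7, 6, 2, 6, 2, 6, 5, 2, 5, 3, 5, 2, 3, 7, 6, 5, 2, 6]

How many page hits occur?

5

7 → miss, frames {7}
6 → miss, frames {7,6}
2 → miss, evict 7, frames {6,2}
6 → hit
2 → hit
6 → hit
5 → miss, evict 2, frames {6,5}
2 → miss, evict 6, frames {5,2}
5 → hit
3 → miss, evict 2, frames {5,3}
5 → hit
2 → miss, evict 3, frames {5,2}
3 → miss, evict 5, frames {2,3}
7 → miss, evict 2, frames {3,7}
6 → miss, evict 3, frames {7,6}
5 → miss, evict 7, frames {6,5}
2 → miss, evict 6, frames {5,2}
6 → miss, evict 5, frames {2,6}
Hits: 5.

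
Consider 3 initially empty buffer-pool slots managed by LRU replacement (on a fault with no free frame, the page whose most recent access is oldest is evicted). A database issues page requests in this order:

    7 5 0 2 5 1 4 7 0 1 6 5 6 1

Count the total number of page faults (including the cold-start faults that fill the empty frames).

7 -> fault, frames [7]
5 -> fault, frames [7, 5]
0 -> fault, frames [7, 5, 0]
2 -> fault, evict 7, frames [5, 0, 2]
5 -> hit
1 -> fault, evict 0, frames [2, 5, 1]
4 -> fault, evict 2, frames [5, 1, 4]
7 -> fault, evict 5, frames [1, 4, 7]
0 -> fault, evict 1, frames [4, 7, 0]
1 -> fault, evict 4, frames [7, 0, 1]
6 -> fault, evict 7, frames [0, 1, 6]
5 -> fault, evict 0, frames [1, 6, 5]
6 -> hit
1 -> hit
Page faults: 11.

11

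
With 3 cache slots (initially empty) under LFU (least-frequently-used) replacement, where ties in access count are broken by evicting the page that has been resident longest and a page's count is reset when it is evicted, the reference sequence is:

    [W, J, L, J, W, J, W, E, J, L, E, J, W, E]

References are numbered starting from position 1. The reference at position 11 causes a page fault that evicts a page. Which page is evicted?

pos 1: W → fault, frames (W)
pos 2: J → fault, frames (W J)
pos 3: L → fault, frames (W J L)
pos 4: J → hit
pos 5: W → hit
pos 6: J → hit
pos 7: W → hit
pos 8: E → fault, evict L, frames (W J E)
pos 9: J → hit
pos 10: L → fault, evict E, frames (W J L)
pos 11: E → fault, evict L, frames (W J E)
At position 11, page L is evicted.

L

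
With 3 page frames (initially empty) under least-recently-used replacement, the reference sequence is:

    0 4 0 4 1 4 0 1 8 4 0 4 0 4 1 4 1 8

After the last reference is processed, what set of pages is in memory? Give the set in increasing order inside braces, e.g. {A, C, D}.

{1, 4, 8}

0 -> fault, frames [0]
4 -> fault, frames [0, 4]
0 -> hit
4 -> hit
1 -> fault, frames [0, 4, 1]
4 -> hit
0 -> hit
1 -> hit
8 -> fault, evict 4, frames [0, 1, 8]
4 -> fault, evict 0, frames [1, 8, 4]
0 -> fault, evict 1, frames [8, 4, 0]
4 -> hit
0 -> hit
4 -> hit
1 -> fault, evict 8, frames [0, 4, 1]
4 -> hit
1 -> hit
8 -> fault, evict 0, frames [4, 1, 8]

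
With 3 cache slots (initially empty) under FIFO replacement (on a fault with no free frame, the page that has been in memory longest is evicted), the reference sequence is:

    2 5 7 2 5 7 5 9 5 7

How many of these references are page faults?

2 → miss, frames {2}
5 → miss, frames {2,5}
7 → miss, frames {2,5,7}
2 → hit
5 → hit
7 → hit
5 → hit
9 → miss, evict 2, frames {5,7,9}
5 → hit
7 → hit
Page faults: 4.

4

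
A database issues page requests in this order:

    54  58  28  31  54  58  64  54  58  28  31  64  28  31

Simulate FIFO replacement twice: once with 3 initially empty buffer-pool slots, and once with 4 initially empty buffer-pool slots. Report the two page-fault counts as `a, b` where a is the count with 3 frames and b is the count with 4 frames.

3 frames: F F F F F F F . . F F . . . → 9 faults.
4 frames: F F F F . . F F F F F F . . → 10 faults.
10 > 9: adding a frame increased faults — Belady's anomaly.

9, 10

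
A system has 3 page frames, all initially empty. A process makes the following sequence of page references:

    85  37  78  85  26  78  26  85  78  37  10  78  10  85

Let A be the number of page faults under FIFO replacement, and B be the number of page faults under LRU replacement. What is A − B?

Under FIFO: F F F . F . . F . F F F . F → 9 faults.
Under LRU: F F F . F . . . . F F . . F → 7 faults.
A − B = 9 − 7 = 2.

2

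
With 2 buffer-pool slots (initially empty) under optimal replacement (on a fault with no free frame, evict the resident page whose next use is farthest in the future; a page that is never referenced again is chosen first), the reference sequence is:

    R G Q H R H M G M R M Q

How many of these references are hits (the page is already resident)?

4

R: fault, frames {R}
G: fault, frames {R,G}
Q: fault, evict G, frames {R,Q}
H: fault, evict Q, frames {R,H}
R: hit
H: hit
M: fault, evict H, frames {R,M}
G: fault, evict R, frames {M,G}
M: hit
R: fault, evict G, frames {M,R}
M: hit
Q: fault, evict R, frames {M,Q}
Hits: 4.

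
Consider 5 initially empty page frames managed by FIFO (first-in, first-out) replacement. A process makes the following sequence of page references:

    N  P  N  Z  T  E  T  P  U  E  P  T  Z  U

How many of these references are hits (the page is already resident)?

N → fault, frames (N)
P → fault, frames (N P)
N → hit
Z → fault, frames (N P Z)
T → fault, frames (N P Z T)
E → fault, frames (N P Z T E)
T → hit
P → hit
U → fault, evict N, frames (P Z T E U)
E → hit
P → hit
T → hit
Z → hit
U → hit
Hits: 8.

8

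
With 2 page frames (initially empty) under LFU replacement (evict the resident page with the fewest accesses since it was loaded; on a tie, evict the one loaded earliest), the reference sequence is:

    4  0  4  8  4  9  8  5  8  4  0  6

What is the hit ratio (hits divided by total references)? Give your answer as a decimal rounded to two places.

0.25

4: fault, frames {4}
0: fault, frames {4,0}
4: hit
8: fault, evict 0, frames {4,8}
4: hit
9: fault, evict 8, frames {4,9}
8: fault, evict 9, frames {4,8}
5: fault, evict 8, frames {4,5}
8: fault, evict 5, frames {4,8}
4: hit
0: fault, evict 8, frames {4,0}
6: fault, evict 0, frames {4,6}
Hits: 3 of 12 references → 3/12 = 0.2500.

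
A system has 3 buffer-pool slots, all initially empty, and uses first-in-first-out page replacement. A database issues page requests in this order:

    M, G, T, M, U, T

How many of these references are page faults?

4

M: fault, frames {M}
G: fault, frames {M,G}
T: fault, frames {M,G,T}
M: hit
U: fault, evict M, frames {G,T,U}
T: hit
Page faults: 4.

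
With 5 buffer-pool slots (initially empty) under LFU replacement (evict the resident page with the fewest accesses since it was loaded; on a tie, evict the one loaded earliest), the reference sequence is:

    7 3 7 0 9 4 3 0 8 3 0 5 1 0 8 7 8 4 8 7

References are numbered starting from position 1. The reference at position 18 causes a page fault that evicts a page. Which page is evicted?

1

pos 1: 7 -> fault, frames {7}
pos 2: 3 -> fault, frames {7,3}
pos 3: 7 -> hit
pos 4: 0 -> fault, frames {7,3,0}
pos 5: 9 -> fault, frames {7,3,0,9}
pos 6: 4 -> fault, frames {7,3,0,9,4}
pos 7: 3 -> hit
pos 8: 0 -> hit
pos 9: 8 -> fault, evict 9, frames {7,3,0,4,8}
pos 10: 3 -> hit
pos 11: 0 -> hit
pos 12: 5 -> fault, evict 4, frames {7,3,0,8,5}
pos 13: 1 -> fault, evict 8, frames {7,3,0,5,1}
pos 14: 0 -> hit
pos 15: 8 -> fault, evict 5, frames {7,3,0,1,8}
pos 16: 7 -> hit
pos 17: 8 -> hit
pos 18: 4 -> fault, evict 1, frames {7,3,0,8,4}
At position 18, page 1 is evicted.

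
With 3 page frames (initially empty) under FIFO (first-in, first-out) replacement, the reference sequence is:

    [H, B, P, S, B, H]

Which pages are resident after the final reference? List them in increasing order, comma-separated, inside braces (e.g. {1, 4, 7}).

H -> fault, frames [H]
B -> fault, frames [H, B]
P -> fault, frames [H, B, P]
S -> fault, evict H, frames [B, P, S]
B -> hit
H -> fault, evict B, frames [P, S, H]

{H, P, S}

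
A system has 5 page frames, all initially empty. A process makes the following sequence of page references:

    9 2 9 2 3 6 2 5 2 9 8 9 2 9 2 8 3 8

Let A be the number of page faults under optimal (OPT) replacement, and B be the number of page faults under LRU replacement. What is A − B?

-1

Under OPT: F F . . F F . F . . F . . . . . . . → 6 faults.
Under LRU: F F . . F F . F . . F . . . . . F . → 7 faults.
A − B = 6 − 7 = -1.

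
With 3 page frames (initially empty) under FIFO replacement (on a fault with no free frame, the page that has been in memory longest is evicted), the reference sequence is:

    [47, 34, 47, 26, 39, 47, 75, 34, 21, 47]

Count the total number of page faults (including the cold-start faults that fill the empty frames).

9

47 -> fault, frames [47]
34 -> fault, frames [47, 34]
47 -> hit
26 -> fault, frames [47, 34, 26]
39 -> fault, evict 47, frames [34, 26, 39]
47 -> fault, evict 34, frames [26, 39, 47]
75 -> fault, evict 26, frames [39, 47, 75]
34 -> fault, evict 39, frames [47, 75, 34]
21 -> fault, evict 47, frames [75, 34, 21]
47 -> fault, evict 75, frames [34, 21, 47]
Page faults: 9.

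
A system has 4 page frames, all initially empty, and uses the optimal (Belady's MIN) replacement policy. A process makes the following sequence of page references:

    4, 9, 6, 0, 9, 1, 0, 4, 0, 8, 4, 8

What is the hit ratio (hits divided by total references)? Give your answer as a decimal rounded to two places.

0.50

4 → fault, frames [4]
9 → fault, frames [4, 9]
6 → fault, frames [4, 9, 6]
0 → fault, frames [4, 9, 6, 0]
9 → hit
1 → fault, evict 6, frames [4, 9, 0, 1]
0 → hit
4 → hit
0 → hit
8 → fault, evict 1, frames [4, 9, 0, 8]
4 → hit
8 → hit
Hits: 6 of 12 references → 6/12 = 0.5000.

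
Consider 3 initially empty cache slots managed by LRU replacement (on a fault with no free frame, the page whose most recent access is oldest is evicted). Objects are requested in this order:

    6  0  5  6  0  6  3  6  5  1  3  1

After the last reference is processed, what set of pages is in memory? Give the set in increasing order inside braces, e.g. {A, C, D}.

6 -> miss, frames (6)
0 -> miss, frames (6 0)
5 -> miss, frames (6 0 5)
6 -> hit
0 -> hit
6 -> hit
3 -> miss, evict 5, frames (0 6 3)
6 -> hit
5 -> miss, evict 0, frames (3 6 5)
1 -> miss, evict 3, frames (6 5 1)
3 -> miss, evict 6, frames (5 1 3)
1 -> hit

{1, 3, 5}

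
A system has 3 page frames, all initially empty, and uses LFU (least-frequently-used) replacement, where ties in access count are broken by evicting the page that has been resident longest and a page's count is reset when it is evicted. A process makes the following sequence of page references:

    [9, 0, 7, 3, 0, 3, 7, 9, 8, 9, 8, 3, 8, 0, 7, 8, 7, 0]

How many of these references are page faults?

9: fault, frames [9]
0: fault, frames [9, 0]
7: fault, frames [9, 0, 7]
3: fault, evict 9, frames [0, 7, 3]
0: hit
3: hit
7: hit
9: fault, evict 0, frames [7, 3, 9]
8: fault, evict 9, frames [7, 3, 8]
9: fault, evict 8, frames [7, 3, 9]
8: fault, evict 9, frames [7, 3, 8]
3: hit
8: hit
0: fault, evict 7, frames [3, 8, 0]
7: fault, evict 0, frames [3, 8, 7]
8: hit
7: hit
0: fault, evict 7, frames [3, 8, 0]
Page faults: 11.

11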